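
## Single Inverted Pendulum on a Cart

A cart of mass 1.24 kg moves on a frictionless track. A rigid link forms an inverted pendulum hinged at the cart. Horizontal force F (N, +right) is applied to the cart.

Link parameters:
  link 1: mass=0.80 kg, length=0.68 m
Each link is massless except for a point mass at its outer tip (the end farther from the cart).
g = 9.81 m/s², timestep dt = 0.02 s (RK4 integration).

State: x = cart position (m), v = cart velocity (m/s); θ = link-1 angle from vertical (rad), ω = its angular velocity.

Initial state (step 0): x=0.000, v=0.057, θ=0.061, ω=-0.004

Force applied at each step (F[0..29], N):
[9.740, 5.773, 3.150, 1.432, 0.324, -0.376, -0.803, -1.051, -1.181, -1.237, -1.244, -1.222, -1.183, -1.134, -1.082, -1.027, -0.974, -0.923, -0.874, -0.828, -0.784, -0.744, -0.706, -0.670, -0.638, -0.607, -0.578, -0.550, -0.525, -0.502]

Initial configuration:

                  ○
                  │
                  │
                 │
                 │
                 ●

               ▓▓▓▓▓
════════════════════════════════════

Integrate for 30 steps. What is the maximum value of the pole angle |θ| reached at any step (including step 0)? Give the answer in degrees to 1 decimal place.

apply F[0]=+9.740 → step 1: x=0.003, v=0.206, θ=0.059, ω=-0.206
apply F[1]=+5.773 → step 2: x=0.008, v=0.292, θ=0.054, ω=-0.315
apply F[2]=+3.150 → step 3: x=0.014, v=0.336, θ=0.047, ω=-0.366
apply F[3]=+1.432 → step 4: x=0.021, v=0.354, θ=0.039, ω=-0.379
apply F[4]=+0.324 → step 5: x=0.028, v=0.355, θ=0.032, ω=-0.370
apply F[5]=-0.376 → step 6: x=0.035, v=0.345, θ=0.025, ω=-0.348
apply F[6]=-0.803 → step 7: x=0.042, v=0.330, θ=0.018, ω=-0.319
apply F[7]=-1.051 → step 8: x=0.048, v=0.311, θ=0.012, ω=-0.287
apply F[8]=-1.181 → step 9: x=0.054, v=0.291, θ=0.007, ω=-0.254
apply F[9]=-1.237 → step 10: x=0.060, v=0.270, θ=0.002, ω=-0.223
apply F[10]=-1.244 → step 11: x=0.065, v=0.250, θ=-0.002, ω=-0.194
apply F[11]=-1.222 → step 12: x=0.070, v=0.231, θ=-0.006, ω=-0.167
apply F[12]=-1.183 → step 13: x=0.074, v=0.213, θ=-0.009, ω=-0.142
apply F[13]=-1.134 → step 14: x=0.078, v=0.196, θ=-0.012, ω=-0.120
apply F[14]=-1.082 → step 15: x=0.082, v=0.180, θ=-0.014, ω=-0.100
apply F[15]=-1.027 → step 16: x=0.085, v=0.165, θ=-0.016, ω=-0.083
apply F[16]=-0.974 → step 17: x=0.089, v=0.152, θ=-0.017, ω=-0.068
apply F[17]=-0.923 → step 18: x=0.091, v=0.139, θ=-0.018, ω=-0.054
apply F[18]=-0.874 → step 19: x=0.094, v=0.127, θ=-0.019, ω=-0.043
apply F[19]=-0.828 → step 20: x=0.097, v=0.116, θ=-0.020, ω=-0.032
apply F[20]=-0.784 → step 21: x=0.099, v=0.106, θ=-0.021, ω=-0.023
apply F[21]=-0.744 → step 22: x=0.101, v=0.097, θ=-0.021, ω=-0.016
apply F[22]=-0.706 → step 23: x=0.103, v=0.088, θ=-0.021, ω=-0.009
apply F[23]=-0.670 → step 24: x=0.104, v=0.080, θ=-0.021, ω=-0.003
apply F[24]=-0.638 → step 25: x=0.106, v=0.072, θ=-0.021, ω=0.002
apply F[25]=-0.607 → step 26: x=0.107, v=0.065, θ=-0.021, ω=0.006
apply F[26]=-0.578 → step 27: x=0.108, v=0.059, θ=-0.021, ω=0.010
apply F[27]=-0.550 → step 28: x=0.110, v=0.053, θ=-0.021, ω=0.013
apply F[28]=-0.525 → step 29: x=0.111, v=0.047, θ=-0.021, ω=0.015
apply F[29]=-0.502 → step 30: x=0.111, v=0.041, θ=-0.020, ω=0.017
Max |angle| over trajectory = 0.061 rad = 3.5°.

Answer: 3.5°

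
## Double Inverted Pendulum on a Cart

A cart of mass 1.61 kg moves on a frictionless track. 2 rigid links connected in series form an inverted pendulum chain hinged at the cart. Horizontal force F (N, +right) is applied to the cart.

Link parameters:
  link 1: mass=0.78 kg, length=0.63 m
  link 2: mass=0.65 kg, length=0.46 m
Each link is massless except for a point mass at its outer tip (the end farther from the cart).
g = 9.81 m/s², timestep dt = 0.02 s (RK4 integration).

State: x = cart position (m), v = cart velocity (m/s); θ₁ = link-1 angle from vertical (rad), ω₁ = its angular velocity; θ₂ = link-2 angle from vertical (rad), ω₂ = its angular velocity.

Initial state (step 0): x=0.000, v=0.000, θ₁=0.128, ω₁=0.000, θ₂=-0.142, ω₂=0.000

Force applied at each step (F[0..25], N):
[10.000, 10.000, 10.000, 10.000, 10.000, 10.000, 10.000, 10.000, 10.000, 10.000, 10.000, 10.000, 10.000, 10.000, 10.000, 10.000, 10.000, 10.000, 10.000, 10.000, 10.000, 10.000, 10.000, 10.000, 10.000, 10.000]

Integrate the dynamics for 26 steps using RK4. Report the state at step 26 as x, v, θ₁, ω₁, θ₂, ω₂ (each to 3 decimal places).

apply F[0]=+10.000 → step 1: x=0.001, v=0.102, θ₁=0.127, ω₁=-0.054, θ₂=-0.144, ω₂=-0.209
apply F[1]=+10.000 → step 2: x=0.004, v=0.204, θ₁=0.126, ω₁=-0.109, θ₂=-0.150, ω₂=-0.419
apply F[2]=+10.000 → step 3: x=0.009, v=0.307, θ₁=0.123, ω₁=-0.165, θ₂=-0.161, ω₂=-0.632
apply F[3]=+10.000 → step 4: x=0.016, v=0.411, θ₁=0.119, ω₁=-0.222, θ₂=-0.176, ω₂=-0.850
apply F[4]=+10.000 → step 5: x=0.026, v=0.516, θ₁=0.114, ω₁=-0.282, θ₂=-0.195, ω₂=-1.073
apply F[5]=+10.000 → step 6: x=0.037, v=0.622, θ₁=0.108, ω₁=-0.345, θ₂=-0.219, ω₂=-1.303
apply F[6]=+10.000 → step 7: x=0.051, v=0.729, θ₁=0.100, ω₁=-0.413, θ₂=-0.247, ω₂=-1.540
apply F[7]=+10.000 → step 8: x=0.066, v=0.838, θ₁=0.091, ω₁=-0.486, θ₂=-0.280, ω₂=-1.785
apply F[8]=+10.000 → step 9: x=0.084, v=0.950, θ₁=0.081, ω₁=-0.567, θ₂=-0.319, ω₂=-2.036
apply F[9]=+10.000 → step 10: x=0.104, v=1.063, θ₁=0.069, ω₁=-0.658, θ₂=-0.362, ω₂=-2.292
apply F[10]=+10.000 → step 11: x=0.127, v=1.179, θ₁=0.054, ω₁=-0.762, θ₂=-0.410, ω₂=-2.553
apply F[11]=+10.000 → step 12: x=0.151, v=1.298, θ₁=0.038, ω₁=-0.881, θ₂=-0.464, ω₂=-2.813
apply F[12]=+10.000 → step 13: x=0.179, v=1.419, θ₁=0.019, ω₁=-1.018, θ₂=-0.523, ω₂=-3.071
apply F[13]=+10.000 → step 14: x=0.208, v=1.542, θ₁=-0.003, ω₁=-1.177, θ₂=-0.587, ω₂=-3.322
apply F[14]=+10.000 → step 15: x=0.240, v=1.668, θ₁=-0.028, ω₁=-1.361, θ₂=-0.656, ω₂=-3.560
apply F[15]=+10.000 → step 16: x=0.275, v=1.795, θ₁=-0.057, ω₁=-1.573, θ₂=-0.729, ω₂=-3.779
apply F[16]=+10.000 → step 17: x=0.312, v=1.924, θ₁=-0.091, ω₁=-1.815, θ₂=-0.807, ω₂=-3.972
apply F[17]=+10.000 → step 18: x=0.352, v=2.054, θ₁=-0.130, ω₁=-2.089, θ₂=-0.888, ω₂=-4.131
apply F[18]=+10.000 → step 19: x=0.394, v=2.184, θ₁=-0.175, ω₁=-2.394, θ₂=-0.971, ω₂=-4.247
apply F[19]=+10.000 → step 20: x=0.439, v=2.312, θ₁=-0.226, ω₁=-2.729, θ₂=-1.057, ω₂=-4.311
apply F[20]=+10.000 → step 21: x=0.487, v=2.436, θ₁=-0.284, ω₁=-3.090, θ₂=-1.144, ω₂=-4.311
apply F[21]=+10.000 → step 22: x=0.537, v=2.554, θ₁=-0.350, ω₁=-3.473, θ₂=-1.229, ω₂=-4.239
apply F[22]=+10.000 → step 23: x=0.589, v=2.661, θ₁=-0.423, ω₁=-3.870, θ₂=-1.313, ω₂=-4.085
apply F[23]=+10.000 → step 24: x=0.643, v=2.755, θ₁=-0.505, ω₁=-4.273, θ₂=-1.392, ω₂=-3.845
apply F[24]=+10.000 → step 25: x=0.699, v=2.829, θ₁=-0.594, ω₁=-4.676, θ₂=-1.466, ω₂=-3.516
apply F[25]=+10.000 → step 26: x=0.756, v=2.880, θ₁=-0.692, ω₁=-5.072, θ₂=-1.532, ω₂=-3.102

Answer: x=0.756, v=2.880, θ₁=-0.692, ω₁=-5.072, θ₂=-1.532, ω₂=-3.102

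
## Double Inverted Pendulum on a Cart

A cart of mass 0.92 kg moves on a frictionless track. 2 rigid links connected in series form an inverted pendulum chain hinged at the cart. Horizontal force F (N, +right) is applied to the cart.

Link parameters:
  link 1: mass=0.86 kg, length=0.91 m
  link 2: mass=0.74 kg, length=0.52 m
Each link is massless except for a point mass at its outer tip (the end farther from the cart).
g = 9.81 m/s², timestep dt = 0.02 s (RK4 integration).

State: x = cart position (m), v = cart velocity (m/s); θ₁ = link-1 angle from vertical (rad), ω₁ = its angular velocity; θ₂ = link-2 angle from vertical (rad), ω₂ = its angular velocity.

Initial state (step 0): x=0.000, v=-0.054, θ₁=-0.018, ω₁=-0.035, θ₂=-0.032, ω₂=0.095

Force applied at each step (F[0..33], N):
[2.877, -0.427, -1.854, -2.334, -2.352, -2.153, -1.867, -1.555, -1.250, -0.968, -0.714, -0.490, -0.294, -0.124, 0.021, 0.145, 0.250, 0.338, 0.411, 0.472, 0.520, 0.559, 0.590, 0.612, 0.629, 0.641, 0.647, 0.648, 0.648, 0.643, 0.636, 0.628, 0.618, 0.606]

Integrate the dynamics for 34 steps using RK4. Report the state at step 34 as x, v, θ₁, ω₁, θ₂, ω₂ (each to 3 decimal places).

Answer: x=-0.112, v=-0.092, θ₁=0.017, ω₁=0.007, θ₂=0.013, ω₂=0.019

Derivation:
apply F[0]=+2.877 → step 1: x=-0.000, v=0.015, θ₁=-0.019, ω₁=-0.112, θ₂=-0.030, ω₂=0.086
apply F[1]=-0.427 → step 2: x=-0.000, v=0.013, θ₁=-0.022, ω₁=-0.113, θ₂=-0.029, ω₂=0.080
apply F[2]=-1.854 → step 3: x=-0.000, v=-0.020, θ₁=-0.024, ω₁=-0.081, θ₂=-0.027, ω₂=0.077
apply F[3]=-2.334 → step 4: x=-0.001, v=-0.062, θ₁=-0.025, ω₁=-0.039, θ₂=-0.025, ω₂=0.075
apply F[4]=-2.352 → step 5: x=-0.003, v=-0.105, θ₁=-0.025, ω₁=0.002, θ₂=-0.024, ω₂=0.076
apply F[5]=-2.153 → step 6: x=-0.005, v=-0.143, θ₁=-0.025, ω₁=0.038, θ₂=-0.022, ω₂=0.077
apply F[6]=-1.867 → step 7: x=-0.008, v=-0.175, θ₁=-0.024, ω₁=0.068, θ₂=-0.021, ω₂=0.079
apply F[7]=-1.555 → step 8: x=-0.012, v=-0.201, θ₁=-0.022, ω₁=0.091, θ₂=-0.019, ω₂=0.081
apply F[8]=-1.250 → step 9: x=-0.016, v=-0.221, θ₁=-0.020, ω₁=0.108, θ₂=-0.018, ω₂=0.083
apply F[9]=-0.968 → step 10: x=-0.021, v=-0.236, θ₁=-0.018, ω₁=0.119, θ₂=-0.016, ω₂=0.084
apply F[10]=-0.714 → step 11: x=-0.026, v=-0.246, θ₁=-0.015, ω₁=0.126, θ₂=-0.014, ω₂=0.086
apply F[11]=-0.490 → step 12: x=-0.031, v=-0.251, θ₁=-0.013, ω₁=0.129, θ₂=-0.013, ω₂=0.086
apply F[12]=-0.294 → step 13: x=-0.036, v=-0.254, θ₁=-0.010, ω₁=0.129, θ₂=-0.011, ω₂=0.086
apply F[13]=-0.124 → step 14: x=-0.041, v=-0.253, θ₁=-0.008, ω₁=0.127, θ₂=-0.009, ω₂=0.086
apply F[14]=+0.021 → step 15: x=-0.046, v=-0.251, θ₁=-0.005, ω₁=0.123, θ₂=-0.007, ω₂=0.084
apply F[15]=+0.145 → step 16: x=-0.051, v=-0.246, θ₁=-0.003, ω₁=0.118, θ₂=-0.006, ω₂=0.083
apply F[16]=+0.250 → step 17: x=-0.056, v=-0.240, θ₁=-0.001, ω₁=0.111, θ₂=-0.004, ω₂=0.080
apply F[17]=+0.338 → step 18: x=-0.060, v=-0.233, θ₁=0.002, ω₁=0.104, θ₂=-0.003, ω₂=0.078
apply F[18]=+0.411 → step 19: x=-0.065, v=-0.225, θ₁=0.004, ω₁=0.097, θ₂=-0.001, ω₂=0.075
apply F[19]=+0.472 → step 20: x=-0.069, v=-0.216, θ₁=0.005, ω₁=0.089, θ₂=0.000, ω₂=0.071
apply F[20]=+0.520 → step 21: x=-0.074, v=-0.207, θ₁=0.007, ω₁=0.081, θ₂=0.002, ω₂=0.068
apply F[21]=+0.559 → step 22: x=-0.078, v=-0.198, θ₁=0.009, ω₁=0.074, θ₂=0.003, ω₂=0.064
apply F[22]=+0.590 → step 23: x=-0.082, v=-0.188, θ₁=0.010, ω₁=0.066, θ₂=0.004, ω₂=0.060
apply F[23]=+0.612 → step 24: x=-0.085, v=-0.178, θ₁=0.011, ω₁=0.059, θ₂=0.006, ω₂=0.056
apply F[24]=+0.629 → step 25: x=-0.089, v=-0.169, θ₁=0.012, ω₁=0.052, θ₂=0.007, ω₂=0.052
apply F[25]=+0.641 → step 26: x=-0.092, v=-0.159, θ₁=0.013, ω₁=0.045, θ₂=0.008, ω₂=0.048
apply F[26]=+0.647 → step 27: x=-0.095, v=-0.150, θ₁=0.014, ω₁=0.039, θ₂=0.009, ω₂=0.044
apply F[27]=+0.648 → step 28: x=-0.098, v=-0.141, θ₁=0.015, ω₁=0.033, θ₂=0.009, ω₂=0.040
apply F[28]=+0.648 → step 29: x=-0.101, v=-0.132, θ₁=0.016, ω₁=0.028, θ₂=0.010, ω₂=0.036
apply F[29]=+0.643 → step 30: x=-0.103, v=-0.123, θ₁=0.016, ω₁=0.023, θ₂=0.011, ω₂=0.032
apply F[30]=+0.636 → step 31: x=-0.106, v=-0.115, θ₁=0.016, ω₁=0.018, θ₂=0.011, ω₂=0.029
apply F[31]=+0.628 → step 32: x=-0.108, v=-0.107, θ₁=0.017, ω₁=0.014, θ₂=0.012, ω₂=0.025
apply F[32]=+0.618 → step 33: x=-0.110, v=-0.099, θ₁=0.017, ω₁=0.010, θ₂=0.012, ω₂=0.022
apply F[33]=+0.606 → step 34: x=-0.112, v=-0.092, θ₁=0.017, ω₁=0.007, θ₂=0.013, ω₂=0.019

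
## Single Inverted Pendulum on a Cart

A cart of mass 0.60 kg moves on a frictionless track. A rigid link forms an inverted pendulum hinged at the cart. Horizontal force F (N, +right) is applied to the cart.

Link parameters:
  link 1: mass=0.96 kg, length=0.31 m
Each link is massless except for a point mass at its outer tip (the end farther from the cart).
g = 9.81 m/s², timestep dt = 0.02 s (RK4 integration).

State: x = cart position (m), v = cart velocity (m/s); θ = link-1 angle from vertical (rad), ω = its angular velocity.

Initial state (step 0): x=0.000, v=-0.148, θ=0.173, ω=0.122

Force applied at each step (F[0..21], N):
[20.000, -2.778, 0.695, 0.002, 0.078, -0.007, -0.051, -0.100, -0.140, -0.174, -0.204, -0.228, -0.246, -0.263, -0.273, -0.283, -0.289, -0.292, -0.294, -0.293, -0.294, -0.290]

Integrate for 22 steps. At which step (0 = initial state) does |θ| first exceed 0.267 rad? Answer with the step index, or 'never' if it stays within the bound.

Answer: never

Derivation:
apply F[0]=+20.000 → step 1: x=0.003, v=0.442, θ=0.158, ω=-1.647
apply F[1]=-2.778 → step 2: x=0.010, v=0.312, θ=0.130, ω=-1.142
apply F[2]=+0.695 → step 3: x=0.017, v=0.300, θ=0.108, ω=-1.028
apply F[3]=+0.002 → step 4: x=0.022, v=0.270, θ=0.089, ω=-0.872
apply F[4]=+0.078 → step 5: x=0.027, v=0.248, θ=0.073, ω=-0.750
apply F[5]=-0.007 → step 6: x=0.032, v=0.228, θ=0.059, ω=-0.642
apply F[6]=-0.051 → step 7: x=0.037, v=0.210, θ=0.047, ω=-0.550
apply F[7]=-0.100 → step 8: x=0.041, v=0.193, θ=0.037, ω=-0.470
apply F[8]=-0.140 → step 9: x=0.044, v=0.178, θ=0.029, ω=-0.402
apply F[9]=-0.174 → step 10: x=0.048, v=0.165, θ=0.021, ω=-0.342
apply F[10]=-0.204 → step 11: x=0.051, v=0.153, θ=0.015, ω=-0.291
apply F[11]=-0.228 → step 12: x=0.054, v=0.141, θ=0.009, ω=-0.247
apply F[12]=-0.246 → step 13: x=0.057, v=0.131, θ=0.005, ω=-0.209
apply F[13]=-0.263 → step 14: x=0.059, v=0.121, θ=0.001, ω=-0.176
apply F[14]=-0.273 → step 15: x=0.061, v=0.112, θ=-0.002, ω=-0.147
apply F[15]=-0.283 → step 16: x=0.064, v=0.104, θ=-0.005, ω=-0.122
apply F[16]=-0.289 → step 17: x=0.066, v=0.096, θ=-0.007, ω=-0.101
apply F[17]=-0.292 → step 18: x=0.067, v=0.089, θ=-0.009, ω=-0.083
apply F[18]=-0.294 → step 19: x=0.069, v=0.082, θ=-0.010, ω=-0.067
apply F[19]=-0.293 → step 20: x=0.071, v=0.076, θ=-0.012, ω=-0.054
apply F[20]=-0.294 → step 21: x=0.072, v=0.070, θ=-0.013, ω=-0.042
apply F[21]=-0.290 → step 22: x=0.073, v=0.064, θ=-0.013, ω=-0.032
max |θ| = 0.173 ≤ 0.267 over all 23 states.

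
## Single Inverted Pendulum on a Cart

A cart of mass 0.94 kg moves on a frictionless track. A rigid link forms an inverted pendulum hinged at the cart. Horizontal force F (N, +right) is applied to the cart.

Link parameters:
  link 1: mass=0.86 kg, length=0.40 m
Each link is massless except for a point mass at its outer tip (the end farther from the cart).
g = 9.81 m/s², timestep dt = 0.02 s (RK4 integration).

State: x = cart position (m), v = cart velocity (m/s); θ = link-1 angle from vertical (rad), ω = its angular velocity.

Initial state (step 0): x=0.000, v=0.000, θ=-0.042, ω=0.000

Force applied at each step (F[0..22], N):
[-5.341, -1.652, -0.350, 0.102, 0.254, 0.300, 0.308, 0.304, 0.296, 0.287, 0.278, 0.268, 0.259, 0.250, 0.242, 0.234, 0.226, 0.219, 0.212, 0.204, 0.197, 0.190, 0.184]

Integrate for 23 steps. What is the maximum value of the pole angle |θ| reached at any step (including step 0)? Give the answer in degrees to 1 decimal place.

apply F[0]=-5.341 → step 1: x=-0.001, v=-0.106, θ=-0.040, ω=0.245
apply F[1]=-1.652 → step 2: x=-0.003, v=-0.135, θ=-0.034, ω=0.298
apply F[2]=-0.350 → step 3: x=-0.006, v=-0.136, θ=-0.028, ω=0.287
apply F[3]=+0.102 → step 4: x=-0.009, v=-0.130, θ=-0.023, ω=0.258
apply F[4]=+0.254 → step 5: x=-0.011, v=-0.121, θ=-0.018, ω=0.225
apply F[5]=+0.300 → step 6: x=-0.014, v=-0.111, θ=-0.014, ω=0.194
apply F[6]=+0.308 → step 7: x=-0.016, v=-0.103, θ=-0.010, ω=0.167
apply F[7]=+0.304 → step 8: x=-0.018, v=-0.095, θ=-0.007, ω=0.143
apply F[8]=+0.296 → step 9: x=-0.020, v=-0.087, θ=-0.004, ω=0.121
apply F[9]=+0.287 → step 10: x=-0.021, v=-0.081, θ=-0.002, ω=0.103
apply F[10]=+0.278 → step 11: x=-0.023, v=-0.075, θ=-0.000, ω=0.087
apply F[11]=+0.268 → step 12: x=-0.024, v=-0.069, θ=0.001, ω=0.073
apply F[12]=+0.259 → step 13: x=-0.026, v=-0.064, θ=0.003, ω=0.061
apply F[13]=+0.250 → step 14: x=-0.027, v=-0.059, θ=0.004, ω=0.051
apply F[14]=+0.242 → step 15: x=-0.028, v=-0.055, θ=0.005, ω=0.042
apply F[15]=+0.234 → step 16: x=-0.029, v=-0.051, θ=0.005, ω=0.034
apply F[16]=+0.226 → step 17: x=-0.030, v=-0.047, θ=0.006, ω=0.028
apply F[17]=+0.219 → step 18: x=-0.031, v=-0.043, θ=0.006, ω=0.022
apply F[18]=+0.212 → step 19: x=-0.032, v=-0.040, θ=0.007, ω=0.017
apply F[19]=+0.204 → step 20: x=-0.032, v=-0.037, θ=0.007, ω=0.013
apply F[20]=+0.197 → step 21: x=-0.033, v=-0.034, θ=0.007, ω=0.009
apply F[21]=+0.190 → step 22: x=-0.034, v=-0.031, θ=0.008, ω=0.006
apply F[22]=+0.184 → step 23: x=-0.034, v=-0.029, θ=0.008, ω=0.003
Max |angle| over trajectory = 0.042 rad = 2.4°.

Answer: 2.4°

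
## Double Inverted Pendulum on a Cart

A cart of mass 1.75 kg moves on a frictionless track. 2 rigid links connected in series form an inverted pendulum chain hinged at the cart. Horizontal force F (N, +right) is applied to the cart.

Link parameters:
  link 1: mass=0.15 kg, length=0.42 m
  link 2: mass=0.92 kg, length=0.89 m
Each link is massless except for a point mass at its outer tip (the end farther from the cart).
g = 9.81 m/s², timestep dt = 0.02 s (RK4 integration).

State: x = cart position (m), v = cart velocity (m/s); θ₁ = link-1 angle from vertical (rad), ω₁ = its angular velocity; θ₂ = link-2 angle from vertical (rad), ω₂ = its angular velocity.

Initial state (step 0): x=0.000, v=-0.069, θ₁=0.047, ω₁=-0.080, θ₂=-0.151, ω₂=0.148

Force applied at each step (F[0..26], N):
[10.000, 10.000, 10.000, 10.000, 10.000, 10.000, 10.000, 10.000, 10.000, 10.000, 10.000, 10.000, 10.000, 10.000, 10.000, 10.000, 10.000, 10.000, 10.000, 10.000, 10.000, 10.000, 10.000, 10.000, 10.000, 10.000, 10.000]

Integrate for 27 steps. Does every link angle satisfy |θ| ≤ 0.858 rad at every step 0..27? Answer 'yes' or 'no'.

Answer: no

Derivation:
apply F[0]=+10.000 → step 1: x=-0.000, v=0.041, θ₁=0.048, ω₁=0.138, θ₂=-0.151, ω₂=-0.108
apply F[1]=+10.000 → step 2: x=0.002, v=0.150, θ₁=0.053, ω₁=0.361, θ₂=-0.155, ω₂=-0.366
apply F[2]=+10.000 → step 3: x=0.006, v=0.259, θ₁=0.062, ω₁=0.595, θ₂=-0.165, ω₂=-0.629
apply F[3]=+10.000 → step 4: x=0.012, v=0.367, θ₁=0.076, ω₁=0.841, θ₂=-0.181, ω₂=-0.898
apply F[4]=+10.000 → step 5: x=0.020, v=0.475, θ₁=0.096, ω₁=1.090, θ₂=-0.201, ω₂=-1.170
apply F[5]=+10.000 → step 6: x=0.031, v=0.583, θ₁=0.120, ω₁=1.326, θ₂=-0.227, ω₂=-1.436
apply F[6]=+10.000 → step 7: x=0.044, v=0.690, θ₁=0.149, ω₁=1.530, θ₂=-0.259, ω₂=-1.688
apply F[7]=+10.000 → step 8: x=0.059, v=0.797, θ₁=0.181, ω₁=1.686, θ₂=-0.295, ω₂=-1.920
apply F[8]=+10.000 → step 9: x=0.076, v=0.905, θ₁=0.216, ω₁=1.789, θ₂=-0.335, ω₂=-2.132
apply F[9]=+10.000 → step 10: x=0.095, v=1.013, θ₁=0.252, ω₁=1.836, θ₂=-0.380, ω₂=-2.324
apply F[10]=+10.000 → step 11: x=0.116, v=1.122, θ₁=0.289, ω₁=1.831, θ₂=-0.428, ω₂=-2.501
apply F[11]=+10.000 → step 12: x=0.140, v=1.231, θ₁=0.325, ω₁=1.778, θ₂=-0.480, ω₂=-2.668
apply F[12]=+10.000 → step 13: x=0.165, v=1.339, θ₁=0.360, ω₁=1.679, θ₂=-0.535, ω₂=-2.830
apply F[13]=+10.000 → step 14: x=0.193, v=1.448, θ₁=0.392, ω₁=1.533, θ₂=-0.593, ω₂=-2.991
apply F[14]=+10.000 → step 15: x=0.223, v=1.557, θ₁=0.421, ω₁=1.339, θ₂=-0.654, ω₂=-3.155
apply F[15]=+10.000 → step 16: x=0.256, v=1.665, θ₁=0.445, ω₁=1.092, θ₂=-0.719, ω₂=-3.325
apply F[16]=+10.000 → step 17: x=0.290, v=1.773, θ₁=0.464, ω₁=0.786, θ₂=-0.788, ω₂=-3.506
apply F[17]=+10.000 → step 18: x=0.326, v=1.880, θ₁=0.476, ω₁=0.411, θ₂=-0.860, ω₂=-3.698
apply F[18]=+10.000 → step 19: x=0.365, v=1.987, θ₁=0.480, ω₁=-0.044, θ₂=-0.936, ω₂=-3.903
apply F[19]=+10.000 → step 20: x=0.406, v=2.093, θ₁=0.474, ω₁=-0.590, θ₂=-1.016, ω₂=-4.121
apply F[20]=+10.000 → step 21: x=0.449, v=2.200, θ₁=0.455, ω₁=-1.240, θ₂=-1.100, ω₂=-4.350
apply F[21]=+10.000 → step 22: x=0.494, v=2.307, θ₁=0.423, ω₁=-2.003, θ₂=-1.190, ω₂=-4.581
apply F[22]=+10.000 → step 23: x=0.541, v=2.414, θ₁=0.375, ω₁=-2.884, θ₂=-1.284, ω₂=-4.800
apply F[23]=+10.000 → step 24: x=0.590, v=2.524, θ₁=0.307, ω₁=-3.876, θ₂=-1.382, ω₂=-4.984
apply F[24]=+10.000 → step 25: x=0.642, v=2.636, θ₁=0.219, ω₁=-4.959, θ₂=-1.482, ω₂=-5.101
apply F[25]=+10.000 → step 26: x=0.696, v=2.750, θ₁=0.108, ω₁=-6.098, θ₂=-1.585, ω₂=-5.108
apply F[26]=+10.000 → step 27: x=0.752, v=2.865, θ₁=-0.025, ω₁=-7.245, θ₂=-1.686, ω₂=-4.959
Max |angle| over trajectory = 1.686 rad; bound = 0.858 → exceeded.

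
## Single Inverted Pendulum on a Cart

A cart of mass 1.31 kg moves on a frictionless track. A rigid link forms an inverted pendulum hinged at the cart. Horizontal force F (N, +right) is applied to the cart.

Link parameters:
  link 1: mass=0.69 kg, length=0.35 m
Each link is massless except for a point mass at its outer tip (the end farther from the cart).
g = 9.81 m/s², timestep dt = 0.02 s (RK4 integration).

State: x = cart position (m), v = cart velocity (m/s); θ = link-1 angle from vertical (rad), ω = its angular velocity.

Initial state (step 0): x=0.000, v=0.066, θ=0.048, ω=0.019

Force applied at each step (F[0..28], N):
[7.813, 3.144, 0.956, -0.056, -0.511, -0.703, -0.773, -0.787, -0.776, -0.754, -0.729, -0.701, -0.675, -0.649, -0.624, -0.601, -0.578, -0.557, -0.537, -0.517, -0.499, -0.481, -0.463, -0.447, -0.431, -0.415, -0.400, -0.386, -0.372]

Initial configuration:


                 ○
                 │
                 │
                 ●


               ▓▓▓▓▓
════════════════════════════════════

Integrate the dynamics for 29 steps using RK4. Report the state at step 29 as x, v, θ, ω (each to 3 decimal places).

apply F[0]=+7.813 → step 1: x=0.002, v=0.180, θ=0.045, ω=-0.281
apply F[1]=+3.144 → step 2: x=0.007, v=0.224, θ=0.039, ω=-0.382
apply F[2]=+0.956 → step 3: x=0.011, v=0.235, θ=0.031, ω=-0.393
apply F[3]=-0.056 → step 4: x=0.016, v=0.231, θ=0.023, ω=-0.368
apply F[4]=-0.511 → step 5: x=0.020, v=0.221, θ=0.016, ω=-0.328
apply F[5]=-0.703 → step 6: x=0.025, v=0.209, θ=0.010, ω=-0.286
apply F[6]=-0.773 → step 7: x=0.029, v=0.197, θ=0.005, ω=-0.246
apply F[7]=-0.787 → step 8: x=0.032, v=0.184, θ=0.000, ω=-0.210
apply F[8]=-0.776 → step 9: x=0.036, v=0.173, θ=-0.003, ω=-0.177
apply F[9]=-0.754 → step 10: x=0.039, v=0.162, θ=-0.007, ω=-0.148
apply F[10]=-0.729 → step 11: x=0.042, v=0.151, θ=-0.009, ω=-0.123
apply F[11]=-0.701 → step 12: x=0.045, v=0.142, θ=-0.012, ω=-0.102
apply F[12]=-0.675 → step 13: x=0.048, v=0.133, θ=-0.013, ω=-0.083
apply F[13]=-0.649 → step 14: x=0.051, v=0.124, θ=-0.015, ω=-0.067
apply F[14]=-0.624 → step 15: x=0.053, v=0.116, θ=-0.016, ω=-0.053
apply F[15]=-0.601 → step 16: x=0.055, v=0.109, θ=-0.017, ω=-0.041
apply F[16]=-0.578 → step 17: x=0.058, v=0.102, θ=-0.018, ω=-0.031
apply F[17]=-0.557 → step 18: x=0.059, v=0.095, θ=-0.018, ω=-0.022
apply F[18]=-0.537 → step 19: x=0.061, v=0.089, θ=-0.019, ω=-0.015
apply F[19]=-0.517 → step 20: x=0.063, v=0.083, θ=-0.019, ω=-0.008
apply F[20]=-0.499 → step 21: x=0.065, v=0.077, θ=-0.019, ω=-0.003
apply F[21]=-0.481 → step 22: x=0.066, v=0.072, θ=-0.019, ω=0.002
apply F[22]=-0.463 → step 23: x=0.068, v=0.067, θ=-0.019, ω=0.006
apply F[23]=-0.447 → step 24: x=0.069, v=0.062, θ=-0.019, ω=0.009
apply F[24]=-0.431 → step 25: x=0.070, v=0.057, θ=-0.019, ω=0.012
apply F[25]=-0.415 → step 26: x=0.071, v=0.053, θ=-0.018, ω=0.014
apply F[26]=-0.400 → step 27: x=0.072, v=0.049, θ=-0.018, ω=0.016
apply F[27]=-0.386 → step 28: x=0.073, v=0.045, θ=-0.018, ω=0.018
apply F[28]=-0.372 → step 29: x=0.074, v=0.041, θ=-0.017, ω=0.019

Answer: x=0.074, v=0.041, θ=-0.017, ω=0.019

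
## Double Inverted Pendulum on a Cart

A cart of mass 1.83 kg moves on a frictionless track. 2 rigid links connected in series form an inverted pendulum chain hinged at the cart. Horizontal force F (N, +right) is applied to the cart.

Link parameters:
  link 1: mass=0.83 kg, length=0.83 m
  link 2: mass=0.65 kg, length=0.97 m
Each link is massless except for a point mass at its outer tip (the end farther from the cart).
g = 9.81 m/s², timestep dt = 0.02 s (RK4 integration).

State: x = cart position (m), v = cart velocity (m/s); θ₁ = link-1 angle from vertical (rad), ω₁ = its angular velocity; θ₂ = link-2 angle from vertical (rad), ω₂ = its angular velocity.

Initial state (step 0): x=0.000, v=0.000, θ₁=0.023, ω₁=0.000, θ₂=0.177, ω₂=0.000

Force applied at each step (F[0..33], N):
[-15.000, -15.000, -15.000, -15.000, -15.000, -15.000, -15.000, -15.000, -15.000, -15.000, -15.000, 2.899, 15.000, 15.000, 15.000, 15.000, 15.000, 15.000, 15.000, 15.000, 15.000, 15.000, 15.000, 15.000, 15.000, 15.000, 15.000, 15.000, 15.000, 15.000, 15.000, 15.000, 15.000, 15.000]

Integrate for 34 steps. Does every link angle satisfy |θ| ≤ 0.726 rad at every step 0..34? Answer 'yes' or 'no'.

Answer: no

Derivation:
apply F[0]=-15.000 → step 1: x=-0.002, v=-0.168, θ₁=0.025, ω₁=0.180, θ₂=0.178, ω₂=0.053
apply F[1]=-15.000 → step 2: x=-0.007, v=-0.336, θ₁=0.030, ω₁=0.363, θ₂=0.179, ω₂=0.105
apply F[2]=-15.000 → step 3: x=-0.015, v=-0.505, θ₁=0.039, ω₁=0.550, θ₂=0.182, ω₂=0.154
apply F[3]=-15.000 → step 4: x=-0.027, v=-0.675, θ₁=0.052, ω₁=0.743, θ₂=0.185, ω₂=0.199
apply F[4]=-15.000 → step 5: x=-0.042, v=-0.847, θ₁=0.069, ω₁=0.944, θ₂=0.190, ω₂=0.239
apply F[5]=-15.000 → step 6: x=-0.061, v=-1.022, θ₁=0.090, ω₁=1.155, θ₂=0.195, ω₂=0.272
apply F[6]=-15.000 → step 7: x=-0.083, v=-1.198, θ₁=0.115, ω₁=1.377, θ₂=0.200, ω₂=0.298
apply F[7]=-15.000 → step 8: x=-0.109, v=-1.376, θ₁=0.145, ω₁=1.611, θ₂=0.207, ω₂=0.316
apply F[8]=-15.000 → step 9: x=-0.138, v=-1.554, θ₁=0.180, ω₁=1.857, θ₂=0.213, ω₂=0.326
apply F[9]=-15.000 → step 10: x=-0.171, v=-1.733, θ₁=0.220, ω₁=2.113, θ₂=0.220, ω₂=0.329
apply F[10]=-15.000 → step 11: x=-0.207, v=-1.909, θ₁=0.265, ω₁=2.376, θ₂=0.226, ω₂=0.327
apply F[11]=+2.899 → step 12: x=-0.245, v=-1.899, θ₁=0.313, ω₁=2.437, θ₂=0.233, ω₂=0.317
apply F[12]=+15.000 → step 13: x=-0.282, v=-1.770, θ₁=0.361, ω₁=2.380, θ₂=0.239, ω₂=0.293
apply F[13]=+15.000 → step 14: x=-0.316, v=-1.646, θ₁=0.408, ω₁=2.349, θ₂=0.244, ω₂=0.258
apply F[14]=+15.000 → step 15: x=-0.348, v=-1.527, θ₁=0.455, ω₁=2.340, θ₂=0.249, ω₂=0.213
apply F[15]=+15.000 → step 16: x=-0.377, v=-1.412, θ₁=0.502, ω₁=2.352, θ₂=0.253, ω₂=0.159
apply F[16]=+15.000 → step 17: x=-0.404, v=-1.299, θ₁=0.549, ω₁=2.384, θ₂=0.255, ω₂=0.097
apply F[17]=+15.000 → step 18: x=-0.429, v=-1.187, θ₁=0.597, ω₁=2.432, θ₂=0.257, ω₂=0.029
apply F[18]=+15.000 → step 19: x=-0.452, v=-1.076, θ₁=0.646, ω₁=2.497, θ₂=0.256, ω₂=-0.045
apply F[19]=+15.000 → step 20: x=-0.472, v=-0.964, θ₁=0.697, ω₁=2.574, θ₂=0.255, ω₂=-0.122
apply F[20]=+15.000 → step 21: x=-0.490, v=-0.850, θ₁=0.749, ω₁=2.663, θ₂=0.252, ω₂=-0.199
apply F[21]=+15.000 → step 22: x=-0.506, v=-0.733, θ₁=0.804, ω₁=2.762, θ₂=0.247, ω₂=-0.276
apply F[22]=+15.000 → step 23: x=-0.520, v=-0.613, θ₁=0.860, ω₁=2.869, θ₂=0.241, ω₂=-0.349
apply F[23]=+15.000 → step 24: x=-0.531, v=-0.487, θ₁=0.919, ω₁=2.984, θ₂=0.233, ω₂=-0.417
apply F[24]=+15.000 → step 25: x=-0.539, v=-0.355, θ₁=0.979, ω₁=3.105, θ₂=0.224, ω₂=-0.477
apply F[25]=+15.000 → step 26: x=-0.545, v=-0.217, θ₁=1.043, ω₁=3.233, θ₂=0.214, ω₂=-0.526
apply F[26]=+15.000 → step 27: x=-0.548, v=-0.072, θ₁=1.109, ω₁=3.368, θ₂=0.203, ω₂=-0.563
apply F[27]=+15.000 → step 28: x=-0.548, v=0.081, θ₁=1.178, ω₁=3.511, θ₂=0.191, ω₂=-0.585
apply F[28]=+15.000 → step 29: x=-0.545, v=0.242, θ₁=1.249, ω₁=3.662, θ₂=0.180, ω₂=-0.590
apply F[29]=+15.000 → step 30: x=-0.538, v=0.413, θ₁=1.324, ω₁=3.825, θ₂=0.168, ω₂=-0.575
apply F[30]=+15.000 → step 31: x=-0.528, v=0.595, θ₁=1.402, ω₁=4.001, θ₂=0.157, ω₂=-0.538
apply F[31]=+15.000 → step 32: x=-0.514, v=0.788, θ₁=1.484, ω₁=4.195, θ₂=0.147, ω₂=-0.473
apply F[32]=+15.000 → step 33: x=-0.496, v=0.994, θ₁=1.570, ω₁=4.409, θ₂=0.138, ω₂=-0.378
apply F[33]=+15.000 → step 34: x=-0.474, v=1.216, θ₁=1.661, ω₁=4.651, θ₂=0.132, ω₂=-0.247
Max |angle| over trajectory = 1.661 rad; bound = 0.726 → exceeded.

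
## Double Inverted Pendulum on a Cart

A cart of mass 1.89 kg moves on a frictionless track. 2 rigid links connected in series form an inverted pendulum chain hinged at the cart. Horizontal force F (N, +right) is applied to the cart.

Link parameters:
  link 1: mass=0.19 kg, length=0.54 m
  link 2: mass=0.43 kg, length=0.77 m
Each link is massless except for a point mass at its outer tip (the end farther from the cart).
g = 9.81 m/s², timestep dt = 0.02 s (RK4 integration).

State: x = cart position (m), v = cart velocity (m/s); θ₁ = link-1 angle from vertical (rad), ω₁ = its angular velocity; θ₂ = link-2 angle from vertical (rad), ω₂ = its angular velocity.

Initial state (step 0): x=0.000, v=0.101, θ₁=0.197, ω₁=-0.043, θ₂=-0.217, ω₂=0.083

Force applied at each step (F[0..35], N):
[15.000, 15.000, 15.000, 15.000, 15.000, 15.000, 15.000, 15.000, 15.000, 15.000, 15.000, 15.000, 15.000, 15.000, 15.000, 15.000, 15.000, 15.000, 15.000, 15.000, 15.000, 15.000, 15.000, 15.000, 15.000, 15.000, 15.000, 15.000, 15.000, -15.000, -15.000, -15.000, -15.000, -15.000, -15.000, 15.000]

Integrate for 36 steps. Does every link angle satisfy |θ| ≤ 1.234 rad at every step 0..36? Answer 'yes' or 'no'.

Answer: no

Derivation:
apply F[0]=+15.000 → step 1: x=0.004, v=0.249, θ₁=0.197, ω₁=0.009, θ₂=-0.218, ω₂=-0.193
apply F[1]=+15.000 → step 2: x=0.010, v=0.398, θ₁=0.197, ω₁=0.059, θ₂=-0.225, ω₂=-0.469
apply F[2]=+15.000 → step 3: x=0.019, v=0.546, θ₁=0.199, ω₁=0.105, θ₂=-0.237, ω₂=-0.745
apply F[3]=+15.000 → step 4: x=0.032, v=0.695, θ₁=0.202, ω₁=0.146, θ₂=-0.255, ω₂=-1.020
apply F[4]=+15.000 → step 5: x=0.047, v=0.845, θ₁=0.205, ω₁=0.178, θ₂=-0.278, ω₂=-1.294
apply F[5]=+15.000 → step 6: x=0.066, v=0.994, θ₁=0.209, ω₁=0.198, θ₂=-0.306, ω₂=-1.565
apply F[6]=+15.000 → step 7: x=0.087, v=1.144, θ₁=0.213, ω₁=0.200, θ₂=-0.340, ω₂=-1.832
apply F[7]=+15.000 → step 8: x=0.111, v=1.295, θ₁=0.216, ω₁=0.179, θ₂=-0.380, ω₂=-2.092
apply F[8]=+15.000 → step 9: x=0.139, v=1.447, θ₁=0.220, ω₁=0.131, θ₂=-0.424, ω₂=-2.345
apply F[9]=+15.000 → step 10: x=0.169, v=1.599, θ₁=0.221, ω₁=0.050, θ₂=-0.473, ω₂=-2.589
apply F[10]=+15.000 → step 11: x=0.203, v=1.752, θ₁=0.221, ω₁=-0.068, θ₂=-0.527, ω₂=-2.823
apply F[11]=+15.000 → step 12: x=0.239, v=1.905, θ₁=0.218, ω₁=-0.228, θ₂=-0.586, ω₂=-3.047
apply F[12]=+15.000 → step 13: x=0.279, v=2.059, θ₁=0.212, ω₁=-0.433, θ₂=-0.649, ω₂=-3.260
apply F[13]=+15.000 → step 14: x=0.322, v=2.213, θ₁=0.201, ω₁=-0.687, θ₂=-0.716, ω₂=-3.461
apply F[14]=+15.000 → step 15: x=0.368, v=2.369, θ₁=0.184, ω₁=-0.994, θ₂=-0.788, ω₂=-3.648
apply F[15]=+15.000 → step 16: x=0.416, v=2.525, θ₁=0.161, ω₁=-1.356, θ₂=-0.862, ω₂=-3.818
apply F[16]=+15.000 → step 17: x=0.469, v=2.682, θ₁=0.129, ω₁=-1.777, θ₂=-0.940, ω₂=-3.967
apply F[17]=+15.000 → step 18: x=0.524, v=2.839, θ₁=0.089, ω₁=-2.257, θ₂=-1.021, ω₂=-4.087
apply F[18]=+15.000 → step 19: x=0.582, v=2.997, θ₁=0.039, ω₁=-2.797, θ₂=-1.103, ω₂=-4.166
apply F[19]=+15.000 → step 20: x=0.644, v=3.156, θ₁=-0.023, ω₁=-3.394, θ₂=-1.187, ω₂=-4.190
apply F[20]=+15.000 → step 21: x=0.708, v=3.315, θ₁=-0.097, ω₁=-4.044, θ₂=-1.270, ω₂=-4.143
apply F[21]=+15.000 → step 22: x=0.776, v=3.472, θ₁=-0.185, ω₁=-4.740, θ₂=-1.352, ω₂=-4.002
apply F[22]=+15.000 → step 23: x=0.847, v=3.625, θ₁=-0.287, ω₁=-5.477, θ₂=-1.430, ω₂=-3.745
apply F[23]=+15.000 → step 24: x=0.921, v=3.772, θ₁=-0.404, ω₁=-6.253, θ₂=-1.501, ω₂=-3.348
apply F[24]=+15.000 → step 25: x=0.998, v=3.908, θ₁=-0.538, ω₁=-7.079, θ₂=-1.563, ω₂=-2.783
apply F[25]=+15.000 → step 26: x=1.077, v=4.026, θ₁=-0.688, ω₁=-7.985, θ₂=-1.611, ω₂=-2.022
apply F[26]=+15.000 → step 27: x=1.159, v=4.112, θ₁=-0.858, ω₁=-9.042, θ₂=-1.642, ω₂=-1.020
apply F[27]=+15.000 → step 28: x=1.241, v=4.141, θ₁=-1.052, ω₁=-10.361, θ₂=-1.650, ω₂=0.277
apply F[28]=+15.000 → step 29: x=1.324, v=4.054, θ₁=-1.275, ω₁=-12.014, θ₂=-1.629, ω₂=1.841
apply F[29]=-15.000 → step 30: x=1.400, v=3.532, θ₁=-1.527, ω₁=-13.125, θ₂=-1.581, ω₂=2.770
apply F[30]=-15.000 → step 31: x=1.464, v=2.942, θ₁=-1.791, ω₁=-13.007, θ₂=-1.529, ω₂=2.194
apply F[31]=-15.000 → step 32: x=1.518, v=2.472, θ₁=-2.043, ω₁=-12.135, θ₂=-1.501, ω₂=0.547
apply F[32]=-15.000 → step 33: x=1.564, v=2.120, θ₁=-2.277, ω₁=-11.367, θ₂=-1.508, ω₂=-1.280
apply F[33]=-15.000 → step 34: x=1.604, v=1.834, θ₁=-2.498, ω₁=-10.755, θ₂=-1.552, ω₂=-3.096
apply F[34]=-15.000 → step 35: x=1.638, v=1.591, θ₁=-2.707, ω₁=-10.115, θ₂=-1.632, ω₂=-4.890
apply F[35]=+15.000 → step 36: x=1.671, v=1.698, θ₁=-2.896, ω₁=-8.660, θ₂=-1.748, ω₂=-6.690
Max |angle| over trajectory = 2.896 rad; bound = 1.234 → exceeded.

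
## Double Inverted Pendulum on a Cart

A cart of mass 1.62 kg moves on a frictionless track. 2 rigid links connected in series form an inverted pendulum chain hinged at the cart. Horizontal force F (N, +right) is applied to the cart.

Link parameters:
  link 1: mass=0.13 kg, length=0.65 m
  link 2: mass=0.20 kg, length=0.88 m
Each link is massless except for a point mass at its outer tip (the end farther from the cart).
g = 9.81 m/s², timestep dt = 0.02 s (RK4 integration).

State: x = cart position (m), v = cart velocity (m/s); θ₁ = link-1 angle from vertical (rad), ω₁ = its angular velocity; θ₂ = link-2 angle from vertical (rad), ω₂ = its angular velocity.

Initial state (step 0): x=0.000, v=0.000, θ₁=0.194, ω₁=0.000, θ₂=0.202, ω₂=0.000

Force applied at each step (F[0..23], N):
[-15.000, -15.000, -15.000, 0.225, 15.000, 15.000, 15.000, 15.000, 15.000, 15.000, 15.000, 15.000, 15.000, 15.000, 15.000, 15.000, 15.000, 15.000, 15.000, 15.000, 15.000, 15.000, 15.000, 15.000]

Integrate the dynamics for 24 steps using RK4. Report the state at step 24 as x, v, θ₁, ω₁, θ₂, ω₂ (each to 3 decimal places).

Answer: x=0.423, v=2.845, θ₁=0.437, ω₁=0.226, θ₂=-0.244, ω₂=-2.858

Derivation:
apply F[0]=-15.000 → step 1: x=-0.002, v=-0.191, θ₁=0.197, ω₁=0.345, θ₂=0.202, ω₂=0.003
apply F[1]=-15.000 → step 2: x=-0.008, v=-0.383, θ₁=0.208, ω₁=0.694, θ₂=0.202, ω₂=0.003
apply F[2]=-15.000 → step 3: x=-0.017, v=-0.574, θ₁=0.225, ω₁=1.050, θ₂=0.202, ω₂=-0.002
apply F[3]=+0.225 → step 4: x=-0.029, v=-0.579, θ₁=0.247, ω₁=1.143, θ₂=0.202, ω₂=-0.019
apply F[4]=+15.000 → step 5: x=-0.039, v=-0.406, θ₁=0.268, ω₁=0.991, θ₂=0.201, ω₂=-0.055
apply F[5]=+15.000 → step 6: x=-0.045, v=-0.233, θ₁=0.287, ω₁=0.859, θ₂=0.200, ω₂=-0.105
apply F[6]=+15.000 → step 7: x=-0.048, v=-0.061, θ₁=0.303, ω₁=0.745, θ₂=0.197, ω₂=-0.168
apply F[7]=+15.000 → step 8: x=-0.047, v=0.110, θ₁=0.317, ω₁=0.648, θ₂=0.193, ω₂=-0.243
apply F[8]=+15.000 → step 9: x=-0.044, v=0.280, θ₁=0.329, ω₁=0.566, θ₂=0.187, ω₂=-0.330
apply F[9]=+15.000 → step 10: x=-0.036, v=0.450, θ₁=0.340, ω₁=0.498, θ₂=0.180, ω₂=-0.429
apply F[10]=+15.000 → step 11: x=-0.026, v=0.620, θ₁=0.349, ω₁=0.442, θ₂=0.170, ω₂=-0.539
apply F[11]=+15.000 → step 12: x=-0.011, v=0.789, θ₁=0.357, ω₁=0.399, θ₂=0.158, ω₂=-0.661
apply F[12]=+15.000 → step 13: x=0.006, v=0.959, θ₁=0.365, ω₁=0.367, θ₂=0.143, ω₂=-0.794
apply F[13]=+15.000 → step 14: x=0.027, v=1.128, θ₁=0.372, ω₁=0.346, θ₂=0.126, ω₂=-0.939
apply F[14]=+15.000 → step 15: x=0.051, v=1.297, θ₁=0.379, ω₁=0.333, θ₂=0.106, ω₂=-1.095
apply F[15]=+15.000 → step 16: x=0.079, v=1.467, θ₁=0.385, ω₁=0.329, θ₂=0.082, ω₂=-1.262
apply F[16]=+15.000 → step 17: x=0.110, v=1.637, θ₁=0.392, ω₁=0.330, θ₂=0.055, ω₂=-1.440
apply F[17]=+15.000 → step 18: x=0.144, v=1.807, θ₁=0.399, ω₁=0.335, θ₂=0.025, ω₂=-1.628
apply F[18]=+15.000 → step 19: x=0.182, v=1.979, θ₁=0.405, ω₁=0.340, θ₂=-0.010, ω₂=-1.823
apply F[19]=+15.000 → step 20: x=0.223, v=2.150, θ₁=0.412, ω₁=0.342, θ₂=-0.048, ω₂=-2.025
apply F[20]=+15.000 → step 21: x=0.268, v=2.323, θ₁=0.419, ω₁=0.336, θ₂=-0.091, ω₂=-2.232
apply F[21]=+15.000 → step 22: x=0.316, v=2.496, θ₁=0.426, ω₁=0.318, θ₂=-0.138, ω₂=-2.440
apply F[22]=+15.000 → step 23: x=0.368, v=2.670, θ₁=0.432, ω₁=0.283, θ₂=-0.189, ω₂=-2.650
apply F[23]=+15.000 → step 24: x=0.423, v=2.845, θ₁=0.437, ω₁=0.226, θ₂=-0.244, ω₂=-2.858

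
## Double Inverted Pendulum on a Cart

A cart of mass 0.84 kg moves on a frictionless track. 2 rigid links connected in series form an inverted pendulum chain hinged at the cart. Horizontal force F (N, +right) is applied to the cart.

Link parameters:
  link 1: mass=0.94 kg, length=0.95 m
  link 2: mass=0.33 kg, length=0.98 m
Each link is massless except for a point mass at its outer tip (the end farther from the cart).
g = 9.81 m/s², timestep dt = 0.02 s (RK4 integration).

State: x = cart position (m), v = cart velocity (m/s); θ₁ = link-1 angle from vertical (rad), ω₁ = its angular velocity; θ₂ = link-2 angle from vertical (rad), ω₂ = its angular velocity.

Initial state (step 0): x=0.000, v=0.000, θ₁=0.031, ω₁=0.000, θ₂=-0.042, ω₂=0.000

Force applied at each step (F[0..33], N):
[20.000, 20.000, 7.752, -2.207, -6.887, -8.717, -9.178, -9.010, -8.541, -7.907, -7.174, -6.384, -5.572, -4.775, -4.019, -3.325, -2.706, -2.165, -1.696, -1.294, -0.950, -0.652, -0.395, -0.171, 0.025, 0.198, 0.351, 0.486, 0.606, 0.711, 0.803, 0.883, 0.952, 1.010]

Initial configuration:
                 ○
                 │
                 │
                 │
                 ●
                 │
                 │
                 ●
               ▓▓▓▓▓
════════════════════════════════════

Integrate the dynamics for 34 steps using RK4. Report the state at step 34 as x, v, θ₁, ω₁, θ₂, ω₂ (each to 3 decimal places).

Answer: x=-0.125, v=-0.489, θ₁=0.019, ω₁=0.162, θ₂=0.001, ω₂=0.114

Derivation:
apply F[0]=+20.000 → step 1: x=0.005, v=0.467, θ₁=0.026, ω₁=-0.480, θ₂=-0.042, ω₂=-0.020
apply F[1]=+20.000 → step 2: x=0.019, v=0.937, θ₁=0.012, ω₁=-0.966, θ₂=-0.043, ω₂=-0.037
apply F[2]=+7.752 → step 3: x=0.039, v=1.121, θ₁=-0.009, ω₁=-1.157, θ₂=-0.044, ω₂=-0.048
apply F[3]=-2.207 → step 4: x=0.061, v=1.074, θ₁=-0.032, ω₁=-1.110, θ₂=-0.045, ω₂=-0.054
apply F[4]=-6.887 → step 5: x=0.081, v=0.922, θ₁=-0.053, ω₁=-0.959, θ₂=-0.046, ω₂=-0.054
apply F[5]=-8.717 → step 6: x=0.098, v=0.733, θ₁=-0.070, ω₁=-0.773, θ₂=-0.047, ω₂=-0.050
apply F[6]=-9.178 → step 7: x=0.110, v=0.538, θ₁=-0.084, ω₁=-0.587, θ₂=-0.048, ω₂=-0.042
apply F[7]=-9.010 → step 8: x=0.119, v=0.351, θ₁=-0.094, ω₁=-0.413, θ₂=-0.048, ω₂=-0.030
apply F[8]=-8.541 → step 9: x=0.125, v=0.178, θ₁=-0.100, ω₁=-0.256, θ₂=-0.049, ω₂=-0.016
apply F[9]=-7.907 → step 10: x=0.127, v=0.023, θ₁=-0.104, ω₁=-0.118, θ₂=-0.049, ω₂=-0.001
apply F[10]=-7.174 → step 11: x=0.126, v=-0.115, θ₁=-0.105, ω₁=0.001, θ₂=-0.049, ω₂=0.015
apply F[11]=-6.384 → step 12: x=0.122, v=-0.234, θ₁=-0.104, ω₁=0.099, θ₂=-0.048, ω₂=0.031
apply F[12]=-5.572 → step 13: x=0.116, v=-0.335, θ₁=-0.101, ω₁=0.180, θ₂=-0.048, ω₂=0.047
apply F[13]=-4.775 → step 14: x=0.109, v=-0.419, θ₁=-0.097, ω₁=0.243, θ₂=-0.047, ω₂=0.062
apply F[14]=-4.019 → step 15: x=0.100, v=-0.486, θ₁=-0.092, ω₁=0.290, θ₂=-0.045, ω₂=0.075
apply F[15]=-3.325 → step 16: x=0.090, v=-0.538, θ₁=-0.086, ω₁=0.323, θ₂=-0.044, ω₂=0.087
apply F[16]=-2.706 → step 17: x=0.078, v=-0.578, θ₁=-0.079, ω₁=0.345, θ₂=-0.042, ω₂=0.098
apply F[17]=-2.165 → step 18: x=0.067, v=-0.607, θ₁=-0.072, ω₁=0.358, θ₂=-0.040, ω₂=0.107
apply F[18]=-1.696 → step 19: x=0.054, v=-0.628, θ₁=-0.065, ω₁=0.363, θ₂=-0.037, ω₂=0.115
apply F[19]=-1.294 → step 20: x=0.042, v=-0.641, θ₁=-0.058, ω₁=0.362, θ₂=-0.035, ω₂=0.122
apply F[20]=-0.950 → step 21: x=0.029, v=-0.647, θ₁=-0.050, ω₁=0.357, θ₂=-0.033, ω₂=0.127
apply F[21]=-0.652 → step 22: x=0.016, v=-0.649, θ₁=-0.043, ω₁=0.348, θ₂=-0.030, ω₂=0.131
apply F[22]=-0.395 → step 23: x=0.003, v=-0.647, θ₁=-0.037, ω₁=0.336, θ₂=-0.027, ω₂=0.134
apply F[23]=-0.171 → step 24: x=-0.010, v=-0.641, θ₁=-0.030, ω₁=0.323, θ₂=-0.025, ω₂=0.136
apply F[24]=+0.025 → step 25: x=-0.023, v=-0.633, θ₁=-0.024, ω₁=0.308, θ₂=-0.022, ω₂=0.137
apply F[25]=+0.198 → step 26: x=-0.035, v=-0.622, θ₁=-0.018, ω₁=0.293, θ₂=-0.019, ω₂=0.137
apply F[26]=+0.351 → step 27: x=-0.048, v=-0.609, θ₁=-0.012, ω₁=0.276, θ₂=-0.016, ω₂=0.137
apply F[27]=+0.486 → step 28: x=-0.060, v=-0.595, θ₁=-0.007, ω₁=0.260, θ₂=-0.014, ω₂=0.135
apply F[28]=+0.606 → step 29: x=-0.071, v=-0.579, θ₁=-0.002, ω₁=0.243, θ₂=-0.011, ω₂=0.133
apply F[29]=+0.711 → step 30: x=-0.083, v=-0.563, θ₁=0.003, ω₁=0.226, θ₂=-0.008, ω₂=0.130
apply F[30]=+0.803 → step 31: x=-0.094, v=-0.545, θ₁=0.007, ω₁=0.210, θ₂=-0.006, ω₂=0.127
apply F[31]=+0.883 → step 32: x=-0.105, v=-0.527, θ₁=0.011, ω₁=0.194, θ₂=-0.003, ω₂=0.123
apply F[32]=+0.952 → step 33: x=-0.115, v=-0.508, θ₁=0.015, ω₁=0.178, θ₂=-0.001, ω₂=0.119
apply F[33]=+1.010 → step 34: x=-0.125, v=-0.489, θ₁=0.019, ω₁=0.162, θ₂=0.001, ω₂=0.114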